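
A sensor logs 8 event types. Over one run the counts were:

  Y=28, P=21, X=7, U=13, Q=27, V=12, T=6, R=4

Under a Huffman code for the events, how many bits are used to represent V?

3

Build the tree from the bottom:
combine R(4), T(6) → 10
combine X(7), 10 → 17
combine V(12), U(13) → 25
combine 17, P(21) → 38
combine 25, Q(27) → 52
combine Y(28), 38 → 66
combine 52, 66 → 118
The subtree containing V is merged 3 times, so code length = 3.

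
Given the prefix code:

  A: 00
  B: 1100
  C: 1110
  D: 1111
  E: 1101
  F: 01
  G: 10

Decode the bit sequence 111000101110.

Read left to right; each codeword is recognised as soon as it completes (prefix code):
  1110→C | 00→A | 10→G | 1110→C
Decoded message: CAGC

CAGC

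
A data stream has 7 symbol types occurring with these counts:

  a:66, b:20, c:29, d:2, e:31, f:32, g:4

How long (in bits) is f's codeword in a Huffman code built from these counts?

3

Repeatedly merge the two smallest:
combine d(2), g(4) → 6
combine 6, b(20) → 26
combine 26, c(29) → 55
combine e(31), f(32) → 63
combine 55, 63 → 118
combine a(66), 118 → 184
The subtree containing f is merged 3 times, so code length = 3.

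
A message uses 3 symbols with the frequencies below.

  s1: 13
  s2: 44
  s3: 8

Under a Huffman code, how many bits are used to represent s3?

2

Repeatedly merge the two smallest:
combine s3(8), s1(13) → 21
combine 21, s2(44) → 65
s3 sits 2 levels below the root, so its codeword is 2 bits.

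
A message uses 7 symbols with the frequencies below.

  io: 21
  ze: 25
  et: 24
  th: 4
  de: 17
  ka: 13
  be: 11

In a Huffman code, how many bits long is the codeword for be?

4

Build the tree from the bottom:
merge th(4) and be(11): 15
merge ka(13) and 15: 28
merge de(17) and io(21): 38
merge et(24) and ze(25): 49
merge 28 and 38: 66
merge 49 and 66: 115
be's leaf is at depth 4, giving a 4-bit codeword.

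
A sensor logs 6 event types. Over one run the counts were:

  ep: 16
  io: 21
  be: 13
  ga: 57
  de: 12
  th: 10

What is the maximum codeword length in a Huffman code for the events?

Merge the two lowest-weight nodes at each step:
th(10) + de(12) → 22
be(13) + ep(16) → 29
io(21) + 22 → 43
29 + 43 → 72
ga(57) + 72 → 129
The rarest symbols sit at the bottom; the longest codeword is 4 bits.

4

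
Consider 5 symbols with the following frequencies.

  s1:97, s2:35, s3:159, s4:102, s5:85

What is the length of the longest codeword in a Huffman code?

Merge the two lowest-weight nodes at each step:
merge s2(35) and s5(85): 120
merge s1(97) and s4(102): 199
merge 120 and s3(159): 279
merge 199 and 279: 478
The rarest symbols sit at the bottom; the longest codeword is 3 bits.

3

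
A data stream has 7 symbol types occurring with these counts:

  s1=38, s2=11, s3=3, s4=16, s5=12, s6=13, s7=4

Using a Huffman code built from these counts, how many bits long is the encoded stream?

Greedily combine the two least-frequent nodes:
combine s3(3), s7(4) → 7
combine 7, s2(11) → 18
combine s5(12), s6(13) → 25
combine s4(16), 18 → 34
combine 25, 34 → 59
combine s1(38), 59 → 97
The encoded length is the sum of every internal node's weight: 7 + 18 + 25 + 34 + 59 + 97 = 240 bits.

240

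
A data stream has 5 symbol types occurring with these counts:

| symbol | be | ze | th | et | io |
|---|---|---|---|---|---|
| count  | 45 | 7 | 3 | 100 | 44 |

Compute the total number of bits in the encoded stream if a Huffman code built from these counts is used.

362

Greedily combine the two least-frequent nodes:
th(3) + ze(7) → 10
10 + io(44) → 54
be(45) + 54 → 99
99 + et(100) → 199
Total encoded bits = sum of merged weights = 10 + 54 + 99 + 199 = 362.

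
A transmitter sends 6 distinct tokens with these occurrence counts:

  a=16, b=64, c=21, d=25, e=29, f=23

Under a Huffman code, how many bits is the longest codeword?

Merge the two lowest-weight nodes at each step:
combine a(16), c(21) → 37
combine f(23), d(25) → 48
combine e(29), 37 → 66
combine 48, b(64) → 112
combine 66, 112 → 178
The first pair merged (a, c) ends up deepest, at depth 3.

3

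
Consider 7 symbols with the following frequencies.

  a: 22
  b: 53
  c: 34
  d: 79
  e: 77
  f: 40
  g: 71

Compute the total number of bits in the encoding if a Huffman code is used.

1028

Greedily combine the two least-frequent nodes:
a(22) + c(34) → 56
f(40) + b(53) → 93
56 + g(71) → 127
e(77) + d(79) → 156
93 + 127 → 220
156 + 220 → 376
Each symbol's bit-cost is frequency × depth; summing gives 1028 bits (equivalently 56 + 93 + 127 + 156 + 220 + 376).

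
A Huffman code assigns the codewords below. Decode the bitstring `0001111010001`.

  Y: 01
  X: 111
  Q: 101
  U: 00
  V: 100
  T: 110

UYXYUY

Read left to right; each codeword is recognised as soon as it completes (prefix code):
  00→U | 01→Y | 111→X | 01→Y | 00→U | 01→Y
Decoded message: UYXYUY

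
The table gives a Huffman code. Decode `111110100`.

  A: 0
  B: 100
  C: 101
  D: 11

Read left to right; each codeword is recognised as soon as it completes (prefix code):
  11→D | 11→D | 101→C | 0→A | 0→A
Decoded message: DDCAA

DDCAA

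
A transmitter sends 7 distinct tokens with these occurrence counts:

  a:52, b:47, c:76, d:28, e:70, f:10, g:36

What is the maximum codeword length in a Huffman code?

4

Merge the two lowest-weight nodes at each step:
f(10) + d(28) → 38
g(36) + 38 → 74
b(47) + a(52) → 99
e(70) + 74 → 144
c(76) + 99 → 175
144 + 175 → 319
The rarest symbols sit at the bottom; the longest codeword is 4 bits.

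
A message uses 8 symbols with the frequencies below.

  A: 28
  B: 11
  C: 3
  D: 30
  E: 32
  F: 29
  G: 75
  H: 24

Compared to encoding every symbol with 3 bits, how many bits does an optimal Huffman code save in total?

61

Fixed-length: 3 bits × 232 symbols = 696 bits.
Huffman merges:
combine C(3), B(11) → 14
combine 14, H(24) → 38
combine A(28), F(29) → 57
combine D(30), E(32) → 62
combine 38, 57 → 95
combine 62, G(75) → 137
combine 95, 137 → 232
Huffman total = 14 + 38 + 57 + 62 + 95 + 137 + 232 = 635 bits.
Saving = 696 − 635 = 61 bits.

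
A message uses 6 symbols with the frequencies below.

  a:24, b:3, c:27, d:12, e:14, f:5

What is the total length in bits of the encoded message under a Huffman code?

198

Build the Huffman tree bottom-up:
merge b(3) and f(5): 8
merge 8 and d(12): 20
merge e(14) and 20: 34
merge a(24) and c(27): 51
merge 34 and 51: 85
Each symbol's bit-cost is frequency × depth; summing gives 198 bits (equivalently 8 + 20 + 34 + 51 + 85).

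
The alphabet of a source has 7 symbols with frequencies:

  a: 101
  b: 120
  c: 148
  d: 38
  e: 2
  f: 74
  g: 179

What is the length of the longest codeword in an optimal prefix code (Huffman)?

Merge the two lowest-weight nodes at each step:
e(2) + d(38) → 40
40 + f(74) → 114
a(101) + 114 → 215
b(120) + c(148) → 268
g(179) + 215 → 394
268 + 394 → 662
The rarest symbols sit at the bottom; the longest codeword is 5 bits.

5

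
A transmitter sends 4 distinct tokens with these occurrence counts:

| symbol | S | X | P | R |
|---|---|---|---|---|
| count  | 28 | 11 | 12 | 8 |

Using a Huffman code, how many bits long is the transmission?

Build the Huffman tree bottom-up:
combine R(8), X(11) → 19
combine P(12), 19 → 31
combine S(28), 31 → 59
Total encoded bits = sum of merged weights = 19 + 31 + 59 = 109.

109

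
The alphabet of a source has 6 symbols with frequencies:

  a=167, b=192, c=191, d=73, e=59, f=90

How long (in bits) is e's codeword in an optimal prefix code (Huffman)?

Huffman merges, smallest pair first:
merge e(59) and d(73): 132
merge f(90) and 132: 222
merge a(167) and c(191): 358
merge b(192) and 222: 414
merge 358 and 414: 772
e's leaf is at depth 4, giving a 4-bit codeword.

4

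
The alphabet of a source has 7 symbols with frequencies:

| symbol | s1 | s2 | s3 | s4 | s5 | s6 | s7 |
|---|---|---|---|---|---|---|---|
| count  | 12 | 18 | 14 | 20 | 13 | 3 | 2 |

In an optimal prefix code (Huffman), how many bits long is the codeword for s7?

Repeatedly merge the two smallest:
s7(2) + s6(3) → 5
5 + s1(12) → 17
s5(13) + s3(14) → 27
17 + s2(18) → 35
s4(20) + 27 → 47
35 + 47 → 82
The subtree containing s7 is merged 4 times, so code length = 4.

4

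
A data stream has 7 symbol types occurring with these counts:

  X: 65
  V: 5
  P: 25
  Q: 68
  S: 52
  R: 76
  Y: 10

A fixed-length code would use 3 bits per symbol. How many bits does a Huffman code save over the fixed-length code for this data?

154

Fixed-length: 3 bits × 301 symbols = 903 bits.
Huffman merges:
combine V(5), Y(10) → 15
combine 15, P(25) → 40
combine 40, S(52) → 92
combine X(65), Q(68) → 133
combine R(76), 92 → 168
combine 133, 168 → 301
Huffman total = 15 + 40 + 92 + 133 + 168 + 301 = 749 bits.
Saving = 903 − 749 = 154 bits.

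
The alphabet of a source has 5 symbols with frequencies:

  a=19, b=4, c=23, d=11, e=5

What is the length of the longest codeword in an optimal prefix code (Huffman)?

Merge the two lowest-weight nodes at each step:
merge b(4) and e(5): 9
merge 9 and d(11): 20
merge a(19) and 20: 39
merge c(23) and 39: 62
The first pair merged (b, e) ends up deepest, at depth 4.

4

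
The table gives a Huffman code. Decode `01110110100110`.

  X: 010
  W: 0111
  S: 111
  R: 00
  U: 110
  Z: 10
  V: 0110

Read left to right; each codeword is recognised as soon as it completes (prefix code):
  0111→W | 0110→V | 10→Z | 0110→V
Decoded message: WVZV

WVZV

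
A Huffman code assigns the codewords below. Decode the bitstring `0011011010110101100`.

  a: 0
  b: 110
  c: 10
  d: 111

Read left to right; each codeword is recognised as soon as it completes (prefix code):
  0→a | 0→a | 110→b | 110→b | 10→c | 110→b | 10→c | 110→b | 0→a
Decoded message: aabbcbcba

aabbcbcba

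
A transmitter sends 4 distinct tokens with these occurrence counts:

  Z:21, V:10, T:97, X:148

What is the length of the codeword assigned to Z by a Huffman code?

3

Huffman merges, smallest pair first:
combine V(10), Z(21) → 31
combine 31, T(97) → 128
combine 128, X(148) → 276
The subtree containing Z is merged 3 times, so code length = 3.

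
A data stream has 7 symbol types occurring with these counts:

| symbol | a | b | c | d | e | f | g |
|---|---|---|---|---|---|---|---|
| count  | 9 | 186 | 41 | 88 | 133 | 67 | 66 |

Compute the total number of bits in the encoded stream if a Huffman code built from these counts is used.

1501

Build the Huffman tree bottom-up:
combine a(9), c(41) → 50
combine 50, g(66) → 116
combine f(67), d(88) → 155
combine 116, e(133) → 249
combine 155, b(186) → 341
combine 249, 341 → 590
Total encoded bits = sum of merged weights = 50 + 116 + 155 + 249 + 341 + 590 = 1501.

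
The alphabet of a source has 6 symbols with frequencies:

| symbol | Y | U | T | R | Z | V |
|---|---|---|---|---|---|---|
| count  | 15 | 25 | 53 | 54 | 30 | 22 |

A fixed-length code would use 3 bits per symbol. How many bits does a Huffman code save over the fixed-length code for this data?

107

Fixed-length: 3 bits × 199 symbols = 597 bits.
Huffman merges:
Y(15) + V(22) → 37
U(25) + Z(30) → 55
37 + T(53) → 90
R(54) + 55 → 109
90 + 109 → 199
Huffman total = 37 + 55 + 90 + 109 + 199 = 490 bits.
Saving = 597 − 490 = 107 bits.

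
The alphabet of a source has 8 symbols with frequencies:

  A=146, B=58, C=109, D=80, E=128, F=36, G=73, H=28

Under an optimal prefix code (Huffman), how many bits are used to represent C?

3

Repeatedly merge the two smallest:
merge H(28) and F(36): 64
merge B(58) and 64: 122
merge G(73) and D(80): 153
merge C(109) and 122: 231
merge E(128) and A(146): 274
merge 153 and 231: 384
merge 274 and 384: 658
C's leaf is at depth 3, giving a 3-bit codeword.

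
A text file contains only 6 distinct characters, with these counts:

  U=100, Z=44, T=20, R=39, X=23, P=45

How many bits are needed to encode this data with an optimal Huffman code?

656

Merge the two smallest weights repeatedly:
T(20) + X(23) → 43
R(39) + 43 → 82
Z(44) + P(45) → 89
82 + 89 → 171
U(100) + 171 → 271
Total encoded bits = sum of merged weights = 43 + 82 + 89 + 171 + 271 = 656.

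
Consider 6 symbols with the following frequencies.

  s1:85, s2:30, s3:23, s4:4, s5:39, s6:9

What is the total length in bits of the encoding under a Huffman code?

Build the Huffman tree bottom-up:
combine s4(4), s6(9) → 13
combine 13, s3(23) → 36
combine s2(30), 36 → 66
combine s5(39), 66 → 105
combine s1(85), 105 → 190
The encoded length is the sum of every internal node's weight: 13 + 36 + 66 + 105 + 190 = 410 bits.

410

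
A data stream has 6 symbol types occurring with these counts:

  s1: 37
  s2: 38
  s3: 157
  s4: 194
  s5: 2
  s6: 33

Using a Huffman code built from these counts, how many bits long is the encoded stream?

Greedily combine the two least-frequent nodes:
s5(2) + s6(33) → 35
35 + s1(37) → 72
s2(38) + 72 → 110
110 + s3(157) → 267
s4(194) + 267 → 461
The encoded length is the sum of every internal node's weight: 35 + 72 + 110 + 267 + 461 = 945 bits.

945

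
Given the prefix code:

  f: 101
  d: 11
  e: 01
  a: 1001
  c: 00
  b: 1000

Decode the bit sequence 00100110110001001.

cafba

Read left to right; each codeword is recognised as soon as it completes (prefix code):
  00→c | 1001→a | 101→f | 1000→b | 1001→a
Decoded message: cafba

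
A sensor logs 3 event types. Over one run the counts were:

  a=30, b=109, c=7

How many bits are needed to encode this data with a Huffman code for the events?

Build the Huffman tree bottom-up:
combine c(7), a(30) → 37
combine 37, b(109) → 146
Total encoded bits = sum of merged weights = 37 + 146 = 183.

183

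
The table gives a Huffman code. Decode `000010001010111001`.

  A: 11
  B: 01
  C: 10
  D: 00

DDCDCCACB

Read left to right; each codeword is recognised as soon as it completes (prefix code):
  00→D | 00→D | 10→C | 00→D | 10→C | 10→C | 11→A | 10→C | 01→B
Decoded message: DDCDCCACB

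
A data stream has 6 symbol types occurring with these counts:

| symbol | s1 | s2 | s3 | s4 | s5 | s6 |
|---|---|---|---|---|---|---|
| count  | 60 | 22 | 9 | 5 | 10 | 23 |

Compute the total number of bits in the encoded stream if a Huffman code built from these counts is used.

281

Greedily combine the two least-frequent nodes:
combine s4(5), s3(9) → 14
combine s5(10), 14 → 24
combine s2(22), s6(23) → 45
combine 24, 45 → 69
combine s1(60), 69 → 129
Total encoded bits = sum of merged weights = 14 + 24 + 45 + 69 + 129 = 281.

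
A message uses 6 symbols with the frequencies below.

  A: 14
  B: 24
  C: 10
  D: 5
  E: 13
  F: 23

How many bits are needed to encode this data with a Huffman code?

220

Build the Huffman tree bottom-up:
combine D(5), C(10) → 15
combine E(13), A(14) → 27
combine 15, F(23) → 38
combine B(24), 27 → 51
combine 38, 51 → 89
Each symbol's bit-cost is frequency × depth; summing gives 220 bits (equivalently 15 + 27 + 38 + 51 + 89).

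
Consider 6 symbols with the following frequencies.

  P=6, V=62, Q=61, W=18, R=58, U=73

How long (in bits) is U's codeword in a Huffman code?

2

Huffman merges, smallest pair first:
P(6) + W(18) → 24
24 + R(58) → 82
Q(61) + V(62) → 123
U(73) + 82 → 155
123 + 155 → 278
The subtree containing U is merged 2 times, so code length = 2.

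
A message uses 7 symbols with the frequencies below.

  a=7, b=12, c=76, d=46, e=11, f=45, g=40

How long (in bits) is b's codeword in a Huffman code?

Huffman merges, smallest pair first:
merge a(7) and e(11): 18
merge b(12) and 18: 30
merge 30 and g(40): 70
merge f(45) and d(46): 91
merge 70 and c(76): 146
merge 91 and 146: 237
b's leaf is at depth 4, giving a 4-bit codeword.

4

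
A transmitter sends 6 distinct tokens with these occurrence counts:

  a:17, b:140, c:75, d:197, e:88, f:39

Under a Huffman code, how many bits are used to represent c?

Repeatedly merge the two smallest:
a(17) + f(39) → 56
56 + c(75) → 131
e(88) + 131 → 219
b(140) + d(197) → 337
219 + 337 → 556
The subtree containing c is merged 3 times, so code length = 3.

3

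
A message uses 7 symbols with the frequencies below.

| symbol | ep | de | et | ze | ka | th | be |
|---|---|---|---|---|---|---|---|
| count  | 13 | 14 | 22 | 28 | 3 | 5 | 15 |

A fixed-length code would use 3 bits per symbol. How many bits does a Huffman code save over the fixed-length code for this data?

Fixed-length: 3 bits × 100 symbols = 300 bits.
Huffman merges:
merge ka(3) and th(5): 8
merge 8 and ep(13): 21
merge de(14) and be(15): 29
merge 21 and et(22): 43
merge ze(28) and 29: 57
merge 43 and 57: 100
Huffman total = 8 + 21 + 29 + 43 + 57 + 100 = 258 bits.
Saving = 300 − 258 = 42 bits.

42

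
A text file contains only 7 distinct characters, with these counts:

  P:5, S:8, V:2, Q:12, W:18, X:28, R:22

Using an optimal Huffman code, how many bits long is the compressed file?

Build the Huffman tree bottom-up:
combine V(2), P(5) → 7
combine 7, S(8) → 15
combine Q(12), 15 → 27
combine W(18), R(22) → 40
combine 27, X(28) → 55
combine 40, 55 → 95
Total encoded bits = sum of merged weights = 7 + 15 + 27 + 40 + 55 + 95 = 239.

239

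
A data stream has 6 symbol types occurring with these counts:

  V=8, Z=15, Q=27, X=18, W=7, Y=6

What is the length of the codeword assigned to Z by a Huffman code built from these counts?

Repeatedly merge the two smallest:
merge Y(6) and W(7): 13
merge V(8) and 13: 21
merge Z(15) and X(18): 33
merge 21 and Q(27): 48
merge 33 and 48: 81
Z sits 2 levels below the root, so its codeword is 2 bits.

2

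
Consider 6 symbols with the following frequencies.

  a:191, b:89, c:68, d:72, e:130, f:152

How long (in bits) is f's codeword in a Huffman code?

2

Huffman merges, smallest pair first:
c(68) + d(72) → 140
b(89) + e(130) → 219
140 + f(152) → 292
a(191) + 219 → 410
292 + 410 → 702
f sits 2 levels below the root, so its codeword is 2 bits.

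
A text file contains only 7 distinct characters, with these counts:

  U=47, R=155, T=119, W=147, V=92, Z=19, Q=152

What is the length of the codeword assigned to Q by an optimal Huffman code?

Repeatedly merge the two smallest:
combine Z(19), U(47) → 66
combine 66, V(92) → 158
combine T(119), W(147) → 266
combine Q(152), R(155) → 307
combine 158, 266 → 424
combine 307, 424 → 731
The subtree containing Q is merged 2 times, so code length = 2.

2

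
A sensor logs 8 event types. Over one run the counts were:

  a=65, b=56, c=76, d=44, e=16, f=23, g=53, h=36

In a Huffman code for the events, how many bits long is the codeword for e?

4

Huffman merges, smallest pair first:
e(16) + f(23) → 39
h(36) + 39 → 75
d(44) + g(53) → 97
b(56) + a(65) → 121
75 + c(76) → 151
97 + 121 → 218
151 + 218 → 369
e's leaf is at depth 4, giving a 4-bit codeword.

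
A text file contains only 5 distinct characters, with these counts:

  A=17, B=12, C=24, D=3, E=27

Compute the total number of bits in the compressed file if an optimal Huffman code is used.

181

Build the Huffman tree bottom-up:
merge D(3) and B(12): 15
merge 15 and A(17): 32
merge C(24) and E(27): 51
merge 32 and 51: 83
The encoded length is the sum of every internal node's weight: 15 + 32 + 51 + 83 = 181 bits.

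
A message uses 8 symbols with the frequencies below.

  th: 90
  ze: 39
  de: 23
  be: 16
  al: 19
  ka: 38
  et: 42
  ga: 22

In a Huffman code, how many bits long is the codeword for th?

2

Build the tree from the bottom:
combine be(16), al(19) → 35
combine ga(22), de(23) → 45
combine 35, ka(38) → 73
combine ze(39), et(42) → 81
combine 45, 73 → 118
combine 81, th(90) → 171
combine 118, 171 → 289
th's leaf is at depth 2, giving a 2-bit codeword.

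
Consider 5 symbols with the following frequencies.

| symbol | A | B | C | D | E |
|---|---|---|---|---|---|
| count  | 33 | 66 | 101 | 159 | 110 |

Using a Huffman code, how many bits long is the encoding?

1037

Merge the two smallest weights repeatedly:
A(33) + B(66) → 99
99 + C(101) → 200
E(110) + D(159) → 269
200 + 269 → 469
The encoded length is the sum of every internal node's weight: 99 + 200 + 269 + 469 = 1037 bits.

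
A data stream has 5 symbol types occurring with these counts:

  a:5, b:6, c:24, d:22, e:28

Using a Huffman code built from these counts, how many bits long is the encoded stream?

Merge the two smallest weights repeatedly:
combine a(5), b(6) → 11
combine 11, d(22) → 33
combine c(24), e(28) → 52
combine 33, 52 → 85
Total encoded bits = sum of merged weights = 11 + 33 + 52 + 85 = 181.

181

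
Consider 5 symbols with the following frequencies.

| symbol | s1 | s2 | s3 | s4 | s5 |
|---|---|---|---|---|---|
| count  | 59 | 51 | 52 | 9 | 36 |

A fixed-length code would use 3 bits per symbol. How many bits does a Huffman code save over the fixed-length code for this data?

162

Fixed-length: 3 bits × 207 symbols = 621 bits.
Huffman merges:
merge s4(9) and s5(36): 45
merge 45 and s2(51): 96
merge s3(52) and s1(59): 111
merge 96 and 111: 207
Huffman total = 45 + 96 + 111 + 207 = 459 bits.
Saving = 621 − 459 = 162 bits.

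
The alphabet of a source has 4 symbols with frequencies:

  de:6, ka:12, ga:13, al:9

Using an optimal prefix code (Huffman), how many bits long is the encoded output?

Build the Huffman tree bottom-up:
combine de(6), al(9) → 15
combine ka(12), ga(13) → 25
combine 15, 25 → 40
Total encoded bits = sum of merged weights = 15 + 25 + 40 = 80.

80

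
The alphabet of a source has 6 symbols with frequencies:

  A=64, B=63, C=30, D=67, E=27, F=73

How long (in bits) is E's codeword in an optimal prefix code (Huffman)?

4

Build the tree from the bottom:
E(27) + C(30) → 57
57 + B(63) → 120
A(64) + D(67) → 131
F(73) + 120 → 193
131 + 193 → 324
The subtree containing E is merged 4 times, so code length = 4.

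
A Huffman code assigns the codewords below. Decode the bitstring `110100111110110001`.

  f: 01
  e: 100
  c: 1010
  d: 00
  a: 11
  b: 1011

Read left to right; each codeword is recognised as soon as it completes (prefix code):
  11→a | 01→f | 00→d | 11→a | 11→a | 1011→b | 00→d | 01→f
Decoded message: afdaabdf

afdaabdf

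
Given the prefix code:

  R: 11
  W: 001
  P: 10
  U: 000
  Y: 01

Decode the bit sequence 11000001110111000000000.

Read left to right; each codeword is recognised as soon as it completes (prefix code):
  11→R | 000→U | 001→W | 11→R | 01→Y | 11→R | 000→U | 000→U | 000→U
Decoded message: RUWRYRUUU

RUWRYRUUU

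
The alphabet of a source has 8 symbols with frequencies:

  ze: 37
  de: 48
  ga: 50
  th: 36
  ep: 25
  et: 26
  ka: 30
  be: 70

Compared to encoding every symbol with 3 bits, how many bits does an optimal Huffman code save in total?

Fixed-length: 3 bits × 322 symbols = 966 bits.
Huffman merges:
ep(25) + et(26) → 51
ka(30) + th(36) → 66
ze(37) + de(48) → 85
ga(50) + 51 → 101
66 + be(70) → 136
85 + 101 → 186
136 + 186 → 322
Huffman total = 51 + 66 + 85 + 101 + 136 + 186 + 322 = 947 bits.
Saving = 966 − 947 = 19 bits.

19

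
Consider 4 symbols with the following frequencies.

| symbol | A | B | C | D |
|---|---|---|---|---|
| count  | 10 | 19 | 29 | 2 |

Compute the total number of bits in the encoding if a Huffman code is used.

Merge the two smallest weights repeatedly:
combine D(2), A(10) → 12
combine 12, B(19) → 31
combine C(29), 31 → 60
Each symbol's bit-cost is frequency × depth; summing gives 103 bits (equivalently 12 + 31 + 60).

103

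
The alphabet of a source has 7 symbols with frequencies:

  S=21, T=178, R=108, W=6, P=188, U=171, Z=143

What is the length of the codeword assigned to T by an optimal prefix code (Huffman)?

Build the tree from the bottom:
combine W(6), S(21) → 27
combine 27, R(108) → 135
combine 135, Z(143) → 278
combine U(171), T(178) → 349
combine P(188), 278 → 466
combine 349, 466 → 815
T sits 2 levels below the root, so its codeword is 2 bits.

2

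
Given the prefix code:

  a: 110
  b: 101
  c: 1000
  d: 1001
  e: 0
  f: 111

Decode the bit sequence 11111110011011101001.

Read left to right; each codeword is recognised as soon as it completes (prefix code):
  111→f | 111→f | 1001→d | 101→b | 110→a | 1001→d
Decoded message: ffdbad

ffdbad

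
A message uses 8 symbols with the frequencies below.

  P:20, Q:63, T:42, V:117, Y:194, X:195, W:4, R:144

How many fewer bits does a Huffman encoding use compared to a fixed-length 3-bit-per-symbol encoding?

Fixed-length: 3 bits × 779 symbols = 2337 bits.
Huffman merges:
merge W(4) and P(20): 24
merge 24 and T(42): 66
merge Q(63) and 66: 129
merge V(117) and 129: 246
merge R(144) and Y(194): 338
merge X(195) and 246: 441
merge 338 and 441: 779
Huffman total = 24 + 66 + 129 + 246 + 338 + 441 + 779 = 2023 bits.
Saving = 2337 − 2023 = 314 bits.

314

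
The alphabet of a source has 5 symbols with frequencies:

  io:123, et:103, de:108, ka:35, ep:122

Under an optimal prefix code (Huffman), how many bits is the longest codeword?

Merge the two lowest-weight nodes at each step:
combine ka(35), et(103) → 138
combine de(108), ep(122) → 230
combine io(123), 138 → 261
combine 230, 261 → 491
The first pair merged (ka, et) ends up deepest, at depth 3.

3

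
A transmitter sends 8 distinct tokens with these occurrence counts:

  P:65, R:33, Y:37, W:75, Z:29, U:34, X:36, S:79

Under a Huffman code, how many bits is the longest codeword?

Merge the two lowest-weight nodes at each step:
merge Z(29) and R(33): 62
merge U(34) and X(36): 70
merge Y(37) and 62: 99
merge P(65) and 70: 135
merge W(75) and S(79): 154
merge 99 and 135: 234
merge 154 and 234: 388
The first pair merged (Z, R) ends up deepest, at depth 4.

4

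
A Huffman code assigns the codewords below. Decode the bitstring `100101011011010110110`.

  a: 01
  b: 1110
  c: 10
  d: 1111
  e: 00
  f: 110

caaacfcff

Read left to right; each codeword is recognised as soon as it completes (prefix code):
  10→c | 01→a | 01→a | 01→a | 10→c | 110→f | 10→c | 110→f | 110→f
Decoded message: caaacfcff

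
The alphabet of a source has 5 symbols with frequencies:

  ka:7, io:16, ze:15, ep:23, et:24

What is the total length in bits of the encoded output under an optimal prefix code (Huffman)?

192

Merge the two smallest weights repeatedly:
merge ka(7) and ze(15): 22
merge io(16) and 22: 38
merge ep(23) and et(24): 47
merge 38 and 47: 85
Total encoded bits = sum of merged weights = 22 + 38 + 47 + 85 = 192.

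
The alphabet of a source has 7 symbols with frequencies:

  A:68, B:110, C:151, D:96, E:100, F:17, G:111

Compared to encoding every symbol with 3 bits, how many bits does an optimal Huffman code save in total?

Fixed-length: 3 bits × 653 symbols = 1959 bits.
Huffman merges:
merge F(17) and A(68): 85
merge 85 and D(96): 181
merge E(100) and B(110): 210
merge G(111) and C(151): 262
merge 181 and 210: 391
merge 262 and 391: 653
Huffman total = 85 + 181 + 210 + 262 + 391 + 653 = 1782 bits.
Saving = 1959 − 1782 = 177 bits.

177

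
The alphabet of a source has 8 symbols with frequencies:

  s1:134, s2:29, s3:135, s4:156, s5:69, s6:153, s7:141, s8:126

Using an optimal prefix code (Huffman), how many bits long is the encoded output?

2771

Greedily combine the two least-frequent nodes:
s2(29) + s5(69) → 98
98 + s8(126) → 224
s1(134) + s3(135) → 269
s7(141) + s6(153) → 294
s4(156) + 224 → 380
269 + 294 → 563
380 + 563 → 943
Total encoded bits = sum of merged weights = 98 + 224 + 269 + 294 + 380 + 563 + 943 = 2771.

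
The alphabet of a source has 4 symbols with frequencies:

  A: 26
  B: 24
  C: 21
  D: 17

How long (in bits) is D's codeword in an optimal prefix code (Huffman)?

2

Build the tree from the bottom:
merge D(17) and C(21): 38
merge B(24) and A(26): 50
merge 38 and 50: 88
D's leaf is at depth 2, giving a 2-bit codeword.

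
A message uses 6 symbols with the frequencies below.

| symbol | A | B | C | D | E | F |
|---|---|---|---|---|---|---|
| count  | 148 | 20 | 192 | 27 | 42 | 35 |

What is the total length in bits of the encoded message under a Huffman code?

984

Greedily combine the two least-frequent nodes:
B(20) + D(27) → 47
F(35) + E(42) → 77
47 + 77 → 124
124 + A(148) → 272
C(192) + 272 → 464
The encoded length is the sum of every internal node's weight: 47 + 77 + 124 + 272 + 464 = 984 bits.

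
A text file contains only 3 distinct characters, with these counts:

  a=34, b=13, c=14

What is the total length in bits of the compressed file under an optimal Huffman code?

88

Merge the two smallest weights repeatedly:
combine b(13), c(14) → 27
combine 27, a(34) → 61
Total encoded bits = sum of merged weights = 27 + 61 = 88.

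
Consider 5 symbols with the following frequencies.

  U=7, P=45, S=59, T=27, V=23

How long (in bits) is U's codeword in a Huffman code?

4

Build the tree from the bottom:
combine U(7), V(23) → 30
combine T(27), 30 → 57
combine P(45), 57 → 102
combine S(59), 102 → 161
U sits 4 levels below the root, so its codeword is 4 bits.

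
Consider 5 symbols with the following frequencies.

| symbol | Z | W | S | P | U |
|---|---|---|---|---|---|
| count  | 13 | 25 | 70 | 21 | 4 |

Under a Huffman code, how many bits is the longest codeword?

4

Merge the two lowest-weight nodes at each step:
combine U(4), Z(13) → 17
combine 17, P(21) → 38
combine W(25), 38 → 63
combine 63, S(70) → 133
The rarest symbols sit at the bottom; the longest codeword is 4 bits.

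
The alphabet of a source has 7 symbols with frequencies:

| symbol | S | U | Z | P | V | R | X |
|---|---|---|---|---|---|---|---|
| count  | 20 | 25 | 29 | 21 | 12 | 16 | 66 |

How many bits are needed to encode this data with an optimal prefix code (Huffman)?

500

Build the Huffman tree bottom-up:
V(12) + R(16) → 28
S(20) + P(21) → 41
U(25) + 28 → 53
Z(29) + 41 → 70
53 + X(66) → 119
70 + 119 → 189
Total encoded bits = sum of merged weights = 28 + 41 + 53 + 70 + 119 + 189 = 500.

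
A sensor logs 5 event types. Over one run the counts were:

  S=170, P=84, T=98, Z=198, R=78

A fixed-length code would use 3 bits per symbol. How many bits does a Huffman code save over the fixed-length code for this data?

Fixed-length: 3 bits × 628 symbols = 1884 bits.
Huffman merges:
combine R(78), P(84) → 162
combine T(98), 162 → 260
combine S(170), Z(198) → 368
combine 260, 368 → 628
Huffman total = 162 + 260 + 368 + 628 = 1418 bits.
Saving = 1884 − 1418 = 466 bits.

466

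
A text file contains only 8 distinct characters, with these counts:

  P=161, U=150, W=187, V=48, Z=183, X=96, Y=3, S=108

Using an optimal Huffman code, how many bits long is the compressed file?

2636

Greedily combine the two least-frequent nodes:
Y(3) + V(48) → 51
51 + X(96) → 147
S(108) + 147 → 255
U(150) + P(161) → 311
Z(183) + W(187) → 370
255 + 311 → 566
370 + 566 → 936
Total encoded bits = sum of merged weights = 51 + 147 + 255 + 311 + 370 + 566 + 936 = 2636.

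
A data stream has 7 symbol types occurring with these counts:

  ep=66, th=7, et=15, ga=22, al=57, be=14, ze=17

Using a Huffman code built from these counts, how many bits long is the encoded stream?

492

Merge the two smallest weights repeatedly:
merge th(7) and be(14): 21
merge et(15) and ze(17): 32
merge 21 and ga(22): 43
merge 32 and 43: 75
merge al(57) and ep(66): 123
merge 75 and 123: 198
Each symbol's bit-cost is frequency × depth; summing gives 492 bits (equivalently 21 + 32 + 43 + 75 + 123 + 198).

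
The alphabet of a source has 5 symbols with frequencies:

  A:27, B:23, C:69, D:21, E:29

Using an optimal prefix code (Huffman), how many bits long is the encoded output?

369

Merge the two smallest weights repeatedly:
D(21) + B(23) → 44
A(27) + E(29) → 56
44 + 56 → 100
C(69) + 100 → 169
Total encoded bits = sum of merged weights = 44 + 56 + 100 + 169 = 369.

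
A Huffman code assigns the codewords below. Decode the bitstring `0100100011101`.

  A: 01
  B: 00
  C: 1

ABCBACCA

Read left to right; each codeword is recognised as soon as it completes (prefix code):
  01→A | 00→B | 1→C | 00→B | 01→A | 1→C | 1→C | 01→A
Decoded message: ABCBACCA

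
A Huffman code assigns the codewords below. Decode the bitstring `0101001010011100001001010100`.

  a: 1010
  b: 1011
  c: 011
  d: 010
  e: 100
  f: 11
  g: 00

deacegeae

Read left to right; each codeword is recognised as soon as it completes (prefix code):
  010→d | 100→e | 1010→a | 011→c | 100→e | 00→g | 100→e | 1010→a | 100→e
Decoded message: deacegeae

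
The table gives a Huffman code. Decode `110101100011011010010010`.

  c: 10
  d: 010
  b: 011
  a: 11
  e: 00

Read left to right; each codeword is recognised as soon as it completes (prefix code):
  11→a | 010→d | 11→a | 00→e | 011→b | 011→b | 010→d | 010→d | 010→d
Decoded message: adaebbddd

adaebbddd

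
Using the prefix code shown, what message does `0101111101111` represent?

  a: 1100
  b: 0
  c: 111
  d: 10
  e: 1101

Read left to right; each codeword is recognised as soon as it completes (prefix code):
  0→b | 10→d | 111→c | 1101→e | 111→c
Decoded message: bdcec

bdcec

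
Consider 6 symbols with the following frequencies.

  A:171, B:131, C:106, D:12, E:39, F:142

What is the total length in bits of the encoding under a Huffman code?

Merge the two smallest weights repeatedly:
D(12) + E(39) → 51
51 + C(106) → 157
B(131) + F(142) → 273
157 + A(171) → 328
273 + 328 → 601
Each symbol's bit-cost is frequency × depth; summing gives 1410 bits (equivalently 51 + 157 + 273 + 328 + 601).

1410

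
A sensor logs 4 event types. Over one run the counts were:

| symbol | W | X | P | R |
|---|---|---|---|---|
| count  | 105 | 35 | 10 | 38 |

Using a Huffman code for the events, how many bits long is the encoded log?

316

Merge the two smallest weights repeatedly:
merge P(10) and X(35): 45
merge R(38) and 45: 83
merge 83 and W(105): 188
The encoded length is the sum of every internal node's weight: 45 + 83 + 188 = 316 bits.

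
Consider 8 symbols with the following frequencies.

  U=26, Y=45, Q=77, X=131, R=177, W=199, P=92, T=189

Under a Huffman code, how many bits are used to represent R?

Repeatedly merge the two smallest:
U(26) + Y(45) → 71
71 + Q(77) → 148
P(92) + X(131) → 223
148 + R(177) → 325
T(189) + W(199) → 388
223 + 325 → 548
388 + 548 → 936
R sits 3 levels below the root, so its codeword is 3 bits.

3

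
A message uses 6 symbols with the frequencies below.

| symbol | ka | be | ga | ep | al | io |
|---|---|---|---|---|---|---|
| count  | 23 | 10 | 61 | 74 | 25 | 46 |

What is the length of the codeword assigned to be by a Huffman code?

4

Huffman merges, smallest pair first:
be(10) + ka(23) → 33
al(25) + 33 → 58
io(46) + 58 → 104
ga(61) + ep(74) → 135
104 + 135 → 239
The subtree containing be is merged 4 times, so code length = 4.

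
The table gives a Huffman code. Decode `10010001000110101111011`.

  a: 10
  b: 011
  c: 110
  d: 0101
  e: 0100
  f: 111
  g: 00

Read left to right; each codeword is recognised as soon as it completes (prefix code):
  10→a | 0100→e | 0100→e | 011→b | 0101→d | 111→f | 011→b
Decoded message: aeebdfb

aeebdfb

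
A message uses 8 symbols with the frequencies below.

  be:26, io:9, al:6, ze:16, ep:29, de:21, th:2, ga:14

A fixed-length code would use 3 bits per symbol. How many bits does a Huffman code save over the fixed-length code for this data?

Fixed-length: 3 bits × 123 symbols = 369 bits.
Huffman merges:
merge th(2) and al(6): 8
merge 8 and io(9): 17
merge ga(14) and ze(16): 30
merge 17 and de(21): 38
merge be(26) and ep(29): 55
merge 30 and 38: 68
merge 55 and 68: 123
Huffman total = 8 + 17 + 30 + 38 + 55 + 68 + 123 = 339 bits.
Saving = 369 − 339 = 30 bits.

30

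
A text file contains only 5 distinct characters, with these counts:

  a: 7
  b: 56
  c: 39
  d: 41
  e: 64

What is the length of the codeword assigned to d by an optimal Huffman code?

Repeatedly merge the two smallest:
a(7) + c(39) → 46
d(41) + 46 → 87
b(56) + e(64) → 120
87 + 120 → 207
d sits 2 levels below the root, so its codeword is 2 bits.

2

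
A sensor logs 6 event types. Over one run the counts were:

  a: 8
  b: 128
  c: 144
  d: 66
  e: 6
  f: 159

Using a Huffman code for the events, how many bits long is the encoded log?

1116

Build the Huffman tree bottom-up:
combine e(6), a(8) → 14
combine 14, d(66) → 80
combine 80, b(128) → 208
combine c(144), f(159) → 303
combine 208, 303 → 511
The encoded length is the sum of every internal node's weight: 14 + 80 + 208 + 303 + 511 = 1116 bits.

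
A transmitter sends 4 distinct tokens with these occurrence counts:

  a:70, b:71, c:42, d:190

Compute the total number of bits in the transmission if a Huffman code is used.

Build the Huffman tree bottom-up:
merge c(42) and a(70): 112
merge b(71) and 112: 183
merge 183 and d(190): 373
Each symbol's bit-cost is frequency × depth; summing gives 668 bits (equivalently 112 + 183 + 373).

668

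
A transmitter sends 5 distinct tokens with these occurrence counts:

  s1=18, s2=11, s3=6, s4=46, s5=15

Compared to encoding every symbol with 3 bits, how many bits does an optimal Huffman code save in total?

93

Fixed-length: 3 bits × 96 symbols = 288 bits.
Huffman merges:
s3(6) + s2(11) → 17
s5(15) + 17 → 32
s1(18) + 32 → 50
s4(46) + 50 → 96
Huffman total = 17 + 32 + 50 + 96 = 195 bits.
Saving = 288 − 195 = 93 bits.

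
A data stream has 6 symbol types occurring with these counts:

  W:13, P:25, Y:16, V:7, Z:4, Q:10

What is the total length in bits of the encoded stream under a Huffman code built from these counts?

182

Greedily combine the two least-frequent nodes:
merge Z(4) and V(7): 11
merge Q(10) and 11: 21
merge W(13) and Y(16): 29
merge 21 and P(25): 46
merge 29 and 46: 75
Each symbol's bit-cost is frequency × depth; summing gives 182 bits (equivalently 11 + 21 + 29 + 46 + 75).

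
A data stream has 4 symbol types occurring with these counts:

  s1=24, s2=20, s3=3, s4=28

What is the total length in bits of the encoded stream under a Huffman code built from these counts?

Merge the two smallest weights repeatedly:
merge s3(3) and s2(20): 23
merge 23 and s1(24): 47
merge s4(28) and 47: 75
Each symbol's bit-cost is frequency × depth; summing gives 145 bits (equivalently 23 + 47 + 75).

145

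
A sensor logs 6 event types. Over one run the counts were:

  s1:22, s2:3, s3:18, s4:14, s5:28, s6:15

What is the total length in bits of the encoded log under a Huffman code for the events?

Greedily combine the two least-frequent nodes:
s2(3) + s4(14) → 17
s6(15) + 17 → 32
s3(18) + s1(22) → 40
s5(28) + 32 → 60
40 + 60 → 100
The encoded length is the sum of every internal node's weight: 17 + 32 + 40 + 60 + 100 = 249 bits.

249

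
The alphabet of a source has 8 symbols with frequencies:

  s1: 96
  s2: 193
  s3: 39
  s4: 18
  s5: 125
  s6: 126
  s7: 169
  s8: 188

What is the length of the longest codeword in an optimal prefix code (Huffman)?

5

Merge the two lowest-weight nodes at each step:
combine s4(18), s3(39) → 57
combine 57, s1(96) → 153
combine s5(125), s6(126) → 251
combine 153, s7(169) → 322
combine s8(188), s2(193) → 381
combine 251, 322 → 573
combine 381, 573 → 954
The rarest symbols sit at the bottom; the longest codeword is 5 bits.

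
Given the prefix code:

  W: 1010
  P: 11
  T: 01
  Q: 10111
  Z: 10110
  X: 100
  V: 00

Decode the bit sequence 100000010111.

XVVQ

Read left to right; each codeword is recognised as soon as it completes (prefix code):
  100→X | 00→V | 00→V | 10111→Q
Decoded message: XVVQ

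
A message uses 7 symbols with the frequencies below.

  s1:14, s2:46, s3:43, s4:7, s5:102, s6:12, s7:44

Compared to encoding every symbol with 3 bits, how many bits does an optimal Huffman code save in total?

Fixed-length: 3 bits × 268 symbols = 804 bits.
Huffman merges:
merge s4(7) and s6(12): 19
merge s1(14) and 19: 33
merge 33 and s3(43): 76
merge s7(44) and s2(46): 90
merge 76 and 90: 166
merge s5(102) and 166: 268
Huffman total = 19 + 33 + 76 + 90 + 166 + 268 = 652 bits.
Saving = 804 − 652 = 152 bits.

152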